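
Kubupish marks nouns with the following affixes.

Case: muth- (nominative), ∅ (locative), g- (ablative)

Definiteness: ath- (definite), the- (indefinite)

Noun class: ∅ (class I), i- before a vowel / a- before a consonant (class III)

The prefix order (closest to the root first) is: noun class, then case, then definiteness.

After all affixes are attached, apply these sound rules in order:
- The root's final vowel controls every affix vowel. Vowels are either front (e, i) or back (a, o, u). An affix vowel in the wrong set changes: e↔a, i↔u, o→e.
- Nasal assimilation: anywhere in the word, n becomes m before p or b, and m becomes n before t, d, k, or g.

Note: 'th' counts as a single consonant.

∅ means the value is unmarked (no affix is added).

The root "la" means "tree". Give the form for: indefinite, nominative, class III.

Attach noun class class III a- (before consonant 'l') → ala.
Attach case nominative muth- → muthala.
Attach definiteness indefinite the- → themuthala.
Apply vowel harmony: themuthala → thamuthala.
Nasal assimilation: no change.

thamuthala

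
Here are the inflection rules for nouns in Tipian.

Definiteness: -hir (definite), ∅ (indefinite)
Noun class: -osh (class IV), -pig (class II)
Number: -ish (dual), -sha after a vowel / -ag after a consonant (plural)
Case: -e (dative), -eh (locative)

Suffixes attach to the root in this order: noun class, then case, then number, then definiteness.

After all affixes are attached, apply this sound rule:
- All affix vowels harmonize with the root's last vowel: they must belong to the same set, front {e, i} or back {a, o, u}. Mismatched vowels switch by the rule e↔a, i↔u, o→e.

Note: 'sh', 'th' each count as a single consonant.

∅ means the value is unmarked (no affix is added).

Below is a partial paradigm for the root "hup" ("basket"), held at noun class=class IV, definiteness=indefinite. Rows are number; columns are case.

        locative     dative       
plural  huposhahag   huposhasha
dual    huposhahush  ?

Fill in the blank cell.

Attach noun class class IV -osh → huposh.
Attach case dative -e → huposhe.
Attach number dual -ish → huposheish.
definiteness = indefinite: zero marking, form stays huposheish.
Apply vowel harmony: huposheish → huposhaush.

huposhaush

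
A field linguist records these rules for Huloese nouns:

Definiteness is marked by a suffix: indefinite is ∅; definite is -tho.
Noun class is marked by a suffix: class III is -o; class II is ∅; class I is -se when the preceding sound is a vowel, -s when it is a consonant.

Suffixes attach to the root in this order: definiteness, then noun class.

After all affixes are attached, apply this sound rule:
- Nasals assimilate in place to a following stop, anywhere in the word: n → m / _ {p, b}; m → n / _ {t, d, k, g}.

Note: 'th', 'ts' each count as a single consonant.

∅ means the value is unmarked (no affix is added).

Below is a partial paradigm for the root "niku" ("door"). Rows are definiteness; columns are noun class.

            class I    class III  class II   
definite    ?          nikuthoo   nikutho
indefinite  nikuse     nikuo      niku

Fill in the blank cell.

nikuthose

Attach definiteness definite -tho → nikutho.
Attach noun class class I -se (after vowel 'o') → nikuthose.
Nasal assimilation: no change.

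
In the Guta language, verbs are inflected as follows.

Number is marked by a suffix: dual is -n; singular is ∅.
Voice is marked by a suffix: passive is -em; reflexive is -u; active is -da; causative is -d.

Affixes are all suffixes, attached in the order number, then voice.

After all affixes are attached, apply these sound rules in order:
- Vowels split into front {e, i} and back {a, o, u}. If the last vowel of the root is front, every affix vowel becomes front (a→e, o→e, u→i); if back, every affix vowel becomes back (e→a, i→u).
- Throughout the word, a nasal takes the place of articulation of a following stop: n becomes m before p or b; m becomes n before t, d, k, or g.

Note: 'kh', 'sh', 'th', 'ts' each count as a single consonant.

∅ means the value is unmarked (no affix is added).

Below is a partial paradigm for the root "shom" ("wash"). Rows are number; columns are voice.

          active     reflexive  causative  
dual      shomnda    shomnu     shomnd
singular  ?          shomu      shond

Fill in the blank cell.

number = singular: zero marking, form stays shom.
Attach voice active -da → shomda.
Vowel harmony: no change.
Apply nasal assimilation: shomda → shonda.

shonda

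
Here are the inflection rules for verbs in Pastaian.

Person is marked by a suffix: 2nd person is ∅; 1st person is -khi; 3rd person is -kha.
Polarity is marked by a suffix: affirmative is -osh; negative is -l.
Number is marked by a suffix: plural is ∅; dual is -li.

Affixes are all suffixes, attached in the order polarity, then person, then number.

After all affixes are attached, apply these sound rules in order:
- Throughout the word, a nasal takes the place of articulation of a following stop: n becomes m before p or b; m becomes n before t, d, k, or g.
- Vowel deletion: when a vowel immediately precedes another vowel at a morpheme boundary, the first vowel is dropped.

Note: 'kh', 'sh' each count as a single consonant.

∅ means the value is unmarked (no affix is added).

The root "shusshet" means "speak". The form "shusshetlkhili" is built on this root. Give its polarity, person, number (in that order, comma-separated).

Segment: shusshet-l-khi-li.
polarity: -l → negative.
person: -khi → 1st person.
number: -li → dual.

negative, 1st person, dual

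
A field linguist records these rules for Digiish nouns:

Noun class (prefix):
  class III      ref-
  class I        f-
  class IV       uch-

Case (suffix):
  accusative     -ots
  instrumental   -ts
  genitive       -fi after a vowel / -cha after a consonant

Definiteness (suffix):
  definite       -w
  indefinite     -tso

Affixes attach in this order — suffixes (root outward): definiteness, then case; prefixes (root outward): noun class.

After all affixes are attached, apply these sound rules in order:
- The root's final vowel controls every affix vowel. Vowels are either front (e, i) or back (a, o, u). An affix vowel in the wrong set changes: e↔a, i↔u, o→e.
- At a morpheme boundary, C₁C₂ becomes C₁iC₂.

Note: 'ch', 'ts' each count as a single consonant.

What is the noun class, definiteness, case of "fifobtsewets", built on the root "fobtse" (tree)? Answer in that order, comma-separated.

Segment: f-fobtse-w-ots.
noun class: f- → class I.
definiteness: -w → definite.
case: -ots → accusative.

class I, definite, accusative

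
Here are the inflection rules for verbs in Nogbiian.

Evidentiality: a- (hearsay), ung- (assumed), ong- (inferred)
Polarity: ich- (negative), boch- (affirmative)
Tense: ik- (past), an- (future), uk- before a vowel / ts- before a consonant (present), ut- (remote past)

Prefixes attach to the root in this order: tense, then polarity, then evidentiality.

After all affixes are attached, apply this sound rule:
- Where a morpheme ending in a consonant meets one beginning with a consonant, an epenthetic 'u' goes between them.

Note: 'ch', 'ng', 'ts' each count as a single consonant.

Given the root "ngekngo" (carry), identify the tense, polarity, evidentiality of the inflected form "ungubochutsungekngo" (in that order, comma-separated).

present, affirmative, assumed

Segment: ung-boch-ts-ngekngo.
tense: uk/ts- → present.
polarity: boch- → affirmative.
evidentiality: ung- → assumed.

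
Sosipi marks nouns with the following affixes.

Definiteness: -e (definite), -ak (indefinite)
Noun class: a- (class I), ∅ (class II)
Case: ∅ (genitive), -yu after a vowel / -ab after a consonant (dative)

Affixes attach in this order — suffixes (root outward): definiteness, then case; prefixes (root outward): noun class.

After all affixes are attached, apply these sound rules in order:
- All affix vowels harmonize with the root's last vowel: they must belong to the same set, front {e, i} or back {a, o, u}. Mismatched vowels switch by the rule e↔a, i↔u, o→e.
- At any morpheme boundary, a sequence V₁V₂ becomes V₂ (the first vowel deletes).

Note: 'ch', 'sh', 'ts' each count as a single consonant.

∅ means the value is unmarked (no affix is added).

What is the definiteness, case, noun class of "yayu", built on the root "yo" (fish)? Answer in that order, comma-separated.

definite, dative, class II

Segment: yo-e-yu.
definiteness: -e → definite.
case: -yu/ab → dative.
noun class: ∅ → class II.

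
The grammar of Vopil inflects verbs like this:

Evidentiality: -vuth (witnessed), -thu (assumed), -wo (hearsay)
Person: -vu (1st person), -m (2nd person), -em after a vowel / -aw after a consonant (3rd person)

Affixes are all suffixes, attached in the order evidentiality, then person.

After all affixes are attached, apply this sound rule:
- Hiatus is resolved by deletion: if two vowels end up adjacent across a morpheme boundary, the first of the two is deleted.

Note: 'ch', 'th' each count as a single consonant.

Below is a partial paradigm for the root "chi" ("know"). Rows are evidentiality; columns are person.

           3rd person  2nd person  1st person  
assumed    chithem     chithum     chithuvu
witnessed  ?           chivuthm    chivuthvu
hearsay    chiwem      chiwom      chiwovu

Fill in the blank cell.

chivuthaw

Attach evidentiality witnessed -vuth → chivuth.
Attach person 3rd person -aw (after consonant 'th') → chivuthaw.
Vowel deletion: no change.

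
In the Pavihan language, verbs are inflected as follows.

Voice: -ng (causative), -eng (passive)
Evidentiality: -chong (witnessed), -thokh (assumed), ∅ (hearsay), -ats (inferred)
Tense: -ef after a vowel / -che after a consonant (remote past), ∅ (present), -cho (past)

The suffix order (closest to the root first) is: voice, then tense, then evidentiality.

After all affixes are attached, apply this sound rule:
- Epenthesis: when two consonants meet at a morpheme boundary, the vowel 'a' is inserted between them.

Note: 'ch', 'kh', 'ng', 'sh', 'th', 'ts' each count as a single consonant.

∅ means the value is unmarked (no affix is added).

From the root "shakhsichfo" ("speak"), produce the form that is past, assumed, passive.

Attach voice passive -eng → shakhsichfoeng.
Attach tense past -cho → shakhsichfoengcho.
Attach evidentiality assumed -thokh → shakhsichfoengchothokh.
Apply epenthesis: shakhsichfoengchothokh → shakhsichfoengachothokh.

shakhsichfoengachothokh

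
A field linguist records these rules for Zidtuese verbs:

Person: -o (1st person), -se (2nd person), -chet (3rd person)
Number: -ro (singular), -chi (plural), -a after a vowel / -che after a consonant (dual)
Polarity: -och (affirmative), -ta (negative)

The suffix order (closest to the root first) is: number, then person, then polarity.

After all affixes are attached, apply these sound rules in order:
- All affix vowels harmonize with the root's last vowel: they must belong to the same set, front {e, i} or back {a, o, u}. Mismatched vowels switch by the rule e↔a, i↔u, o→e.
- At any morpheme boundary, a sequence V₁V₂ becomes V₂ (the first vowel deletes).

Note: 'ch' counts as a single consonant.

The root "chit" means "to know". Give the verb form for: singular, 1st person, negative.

Attach number singular -ro → chitro.
Attach person 1st person -o → chitroo.
Attach polarity negative -ta → chitroota.
Apply vowel harmony: chitroota → chitreete.
Apply vowel deletion: chitreete → chitrete.

chitrete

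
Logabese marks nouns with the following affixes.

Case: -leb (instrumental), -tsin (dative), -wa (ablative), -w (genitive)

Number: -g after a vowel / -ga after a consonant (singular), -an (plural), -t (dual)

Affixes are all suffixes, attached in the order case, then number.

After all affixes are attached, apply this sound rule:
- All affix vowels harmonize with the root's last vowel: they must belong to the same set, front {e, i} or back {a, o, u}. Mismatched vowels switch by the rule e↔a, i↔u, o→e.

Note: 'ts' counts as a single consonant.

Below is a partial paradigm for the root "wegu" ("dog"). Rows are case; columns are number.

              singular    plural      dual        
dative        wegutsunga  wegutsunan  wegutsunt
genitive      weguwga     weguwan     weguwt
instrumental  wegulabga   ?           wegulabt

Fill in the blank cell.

Attach case instrumental -leb → weguleb.
Attach number plural -an → weguleban.
Apply vowel harmony: weguleban → wegulaban.

wegulaban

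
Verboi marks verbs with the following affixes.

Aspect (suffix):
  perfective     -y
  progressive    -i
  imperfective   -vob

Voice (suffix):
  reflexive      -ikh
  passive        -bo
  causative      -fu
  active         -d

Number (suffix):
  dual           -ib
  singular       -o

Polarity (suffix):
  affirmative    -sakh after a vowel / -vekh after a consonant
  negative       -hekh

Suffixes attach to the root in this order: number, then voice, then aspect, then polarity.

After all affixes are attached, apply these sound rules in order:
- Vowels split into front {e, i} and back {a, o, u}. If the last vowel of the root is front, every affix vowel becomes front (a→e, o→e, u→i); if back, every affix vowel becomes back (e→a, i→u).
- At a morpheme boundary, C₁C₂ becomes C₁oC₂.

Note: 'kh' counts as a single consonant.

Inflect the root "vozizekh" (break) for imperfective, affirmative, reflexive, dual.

Attach number dual -ib → vozizekhib.
Attach voice reflexive -ikh → vozizekhibikh.
Attach aspect imperfective -vob → vozizekhibikhvob.
Attach polarity affirmative -vekh (after consonant 'b') → vozizekhibikhvobvekh.
Apply vowel harmony: vozizekhibikhvobvekh → vozizekhibikhvebvekh.
Apply epenthesis: vozizekhibikhvebvekh → vozizekhibikhovebovekh.

vozizekhibikhovebovekh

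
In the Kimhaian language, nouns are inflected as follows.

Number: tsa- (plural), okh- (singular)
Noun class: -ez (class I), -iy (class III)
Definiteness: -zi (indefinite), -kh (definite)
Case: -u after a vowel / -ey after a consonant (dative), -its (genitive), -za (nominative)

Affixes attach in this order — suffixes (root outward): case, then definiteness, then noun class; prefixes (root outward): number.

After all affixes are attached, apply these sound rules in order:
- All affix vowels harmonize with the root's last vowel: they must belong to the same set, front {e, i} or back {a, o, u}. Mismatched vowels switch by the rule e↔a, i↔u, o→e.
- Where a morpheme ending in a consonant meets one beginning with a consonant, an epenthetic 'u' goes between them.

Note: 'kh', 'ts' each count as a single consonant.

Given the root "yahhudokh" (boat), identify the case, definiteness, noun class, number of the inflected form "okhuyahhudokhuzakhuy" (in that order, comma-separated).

Segment: okh-yahhudokh-za-kh-iy.
case: -za → nominative.
definiteness: -kh → definite.
noun class: -iy → class III.
number: okh- → singular.

nominative, definite, class III, singular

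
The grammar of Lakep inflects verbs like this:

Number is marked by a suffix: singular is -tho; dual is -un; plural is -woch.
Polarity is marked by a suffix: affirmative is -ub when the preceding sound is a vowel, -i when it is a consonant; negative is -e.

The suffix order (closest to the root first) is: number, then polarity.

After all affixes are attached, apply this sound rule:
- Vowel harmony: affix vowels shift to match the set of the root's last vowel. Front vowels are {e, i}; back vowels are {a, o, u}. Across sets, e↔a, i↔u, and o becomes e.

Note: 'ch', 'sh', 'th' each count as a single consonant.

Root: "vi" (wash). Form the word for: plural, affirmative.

viwechi

Attach number plural -woch → viwoch.
Attach polarity affirmative -i (after consonant 'ch') → viwochi.
Apply vowel harmony: viwochi → viwechi.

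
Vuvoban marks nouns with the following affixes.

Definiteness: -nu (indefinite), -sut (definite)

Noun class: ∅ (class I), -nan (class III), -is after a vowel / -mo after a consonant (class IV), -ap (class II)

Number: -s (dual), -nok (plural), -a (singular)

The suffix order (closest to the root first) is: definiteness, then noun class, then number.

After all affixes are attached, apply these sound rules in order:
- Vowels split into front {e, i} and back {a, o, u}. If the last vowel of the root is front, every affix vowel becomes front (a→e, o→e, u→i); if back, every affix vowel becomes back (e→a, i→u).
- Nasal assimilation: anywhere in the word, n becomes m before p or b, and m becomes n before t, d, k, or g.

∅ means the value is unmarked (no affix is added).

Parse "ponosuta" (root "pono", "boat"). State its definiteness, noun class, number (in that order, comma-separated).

definite, class I, singular

Segment: pono-sut-a.
definiteness: -sut → definite.
noun class: ∅ → class I.
number: -a → singular.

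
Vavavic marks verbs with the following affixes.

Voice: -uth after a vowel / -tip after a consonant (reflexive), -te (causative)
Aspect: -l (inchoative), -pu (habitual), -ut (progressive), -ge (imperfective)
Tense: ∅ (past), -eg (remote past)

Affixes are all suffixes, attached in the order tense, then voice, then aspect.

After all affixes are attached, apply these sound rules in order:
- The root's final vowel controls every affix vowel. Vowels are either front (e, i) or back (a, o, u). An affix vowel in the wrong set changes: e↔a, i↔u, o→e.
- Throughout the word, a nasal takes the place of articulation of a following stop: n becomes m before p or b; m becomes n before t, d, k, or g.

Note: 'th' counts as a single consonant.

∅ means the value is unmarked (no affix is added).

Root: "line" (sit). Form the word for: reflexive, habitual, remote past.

lineegtippi

Attach tense remote past -eg → lineeg.
Attach voice reflexive -tip (after consonant 'g') → lineegtip.
Attach aspect habitual -pu → lineegtippu.
Apply vowel harmony: lineegtippu → lineegtippi.
Nasal assimilation: no change.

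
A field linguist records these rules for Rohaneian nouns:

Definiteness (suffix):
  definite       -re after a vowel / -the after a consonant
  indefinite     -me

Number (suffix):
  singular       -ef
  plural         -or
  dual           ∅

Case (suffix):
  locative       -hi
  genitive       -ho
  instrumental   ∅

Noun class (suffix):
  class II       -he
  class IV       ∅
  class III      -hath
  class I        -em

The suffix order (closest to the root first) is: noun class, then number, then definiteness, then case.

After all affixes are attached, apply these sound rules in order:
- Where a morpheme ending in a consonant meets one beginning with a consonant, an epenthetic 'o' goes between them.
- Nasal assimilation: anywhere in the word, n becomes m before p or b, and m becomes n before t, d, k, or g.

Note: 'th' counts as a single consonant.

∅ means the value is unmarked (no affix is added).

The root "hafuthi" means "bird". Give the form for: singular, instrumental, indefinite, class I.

hafuthiemefome

Attach noun class class I -em → hafuthiem.
Attach number singular -ef → hafuthiemef.
Attach definiteness indefinite -me → hafuthiemefme.
case = instrumental: zero marking, form stays hafuthiemefme.
Apply epenthesis: hafuthiemefme → hafuthiemefome.
Nasal assimilation: no change.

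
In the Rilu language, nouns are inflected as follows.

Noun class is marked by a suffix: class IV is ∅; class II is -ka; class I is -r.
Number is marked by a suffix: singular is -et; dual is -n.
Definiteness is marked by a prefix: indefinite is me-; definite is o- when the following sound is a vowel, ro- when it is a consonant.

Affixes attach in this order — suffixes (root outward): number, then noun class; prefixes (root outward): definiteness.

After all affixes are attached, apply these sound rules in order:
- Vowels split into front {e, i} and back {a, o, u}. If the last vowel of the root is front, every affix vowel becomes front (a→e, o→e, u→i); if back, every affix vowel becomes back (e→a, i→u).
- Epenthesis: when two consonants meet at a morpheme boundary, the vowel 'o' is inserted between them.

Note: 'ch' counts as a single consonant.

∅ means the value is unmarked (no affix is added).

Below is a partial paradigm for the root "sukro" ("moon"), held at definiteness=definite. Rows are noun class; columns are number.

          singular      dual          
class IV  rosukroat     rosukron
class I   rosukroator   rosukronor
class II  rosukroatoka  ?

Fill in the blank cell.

Attach number dual -n → sukron.
Attach noun class class II -ka → sukronka.
Attach definiteness definite ro- (before consonant 's') → rosukronka.
Vowel harmony: no change.
Apply epenthesis: rosukronka → rosukronoka.

rosukronoka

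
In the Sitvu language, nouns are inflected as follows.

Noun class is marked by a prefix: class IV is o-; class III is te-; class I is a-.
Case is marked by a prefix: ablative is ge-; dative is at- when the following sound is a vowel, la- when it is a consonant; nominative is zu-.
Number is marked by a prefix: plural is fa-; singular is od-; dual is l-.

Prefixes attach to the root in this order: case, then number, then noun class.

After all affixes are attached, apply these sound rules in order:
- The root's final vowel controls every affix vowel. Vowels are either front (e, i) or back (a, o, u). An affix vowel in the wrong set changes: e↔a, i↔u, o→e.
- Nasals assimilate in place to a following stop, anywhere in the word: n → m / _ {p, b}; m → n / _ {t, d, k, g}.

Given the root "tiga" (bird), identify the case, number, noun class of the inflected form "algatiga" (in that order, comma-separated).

Segment: a-l-ge-tiga.
case: ge- → ablative.
number: l- → dual.
noun class: a- → class I.

ablative, dual, class I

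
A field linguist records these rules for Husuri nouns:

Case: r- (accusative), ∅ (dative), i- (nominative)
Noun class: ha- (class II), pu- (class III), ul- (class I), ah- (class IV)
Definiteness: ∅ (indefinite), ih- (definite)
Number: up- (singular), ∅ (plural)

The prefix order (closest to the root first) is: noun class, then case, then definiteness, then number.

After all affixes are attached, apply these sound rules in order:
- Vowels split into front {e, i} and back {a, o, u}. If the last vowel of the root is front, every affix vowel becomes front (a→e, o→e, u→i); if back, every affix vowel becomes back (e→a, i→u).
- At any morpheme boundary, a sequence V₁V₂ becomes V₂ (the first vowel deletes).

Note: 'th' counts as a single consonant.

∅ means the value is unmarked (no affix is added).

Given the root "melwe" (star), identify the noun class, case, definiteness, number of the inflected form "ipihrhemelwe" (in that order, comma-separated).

class II, accusative, definite, singular

Segment: up-ih-r-ha-melwe.
noun class: ha- → class II.
case: r- → accusative.
definiteness: ih- → definite.
number: up- → singular.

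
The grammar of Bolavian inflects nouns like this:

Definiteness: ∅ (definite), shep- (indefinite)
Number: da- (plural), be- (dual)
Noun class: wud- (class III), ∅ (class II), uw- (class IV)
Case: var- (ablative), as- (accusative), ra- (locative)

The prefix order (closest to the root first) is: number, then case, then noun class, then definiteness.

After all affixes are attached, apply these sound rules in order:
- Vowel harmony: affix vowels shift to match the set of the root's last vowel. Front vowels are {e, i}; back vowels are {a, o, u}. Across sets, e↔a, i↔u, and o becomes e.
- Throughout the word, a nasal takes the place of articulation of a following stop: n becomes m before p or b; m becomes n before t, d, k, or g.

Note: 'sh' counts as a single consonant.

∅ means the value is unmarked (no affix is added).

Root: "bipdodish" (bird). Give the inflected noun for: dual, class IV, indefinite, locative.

Attach number dual be- → bebipdodish.
Attach case locative ra- → rabebipdodish.
Attach noun class class IV uw- → uwrabebipdodish.
Attach definiteness indefinite shep- → shepuwrabebipdodish.
Apply vowel harmony: shepuwrabebipdodish → shepiwrebebipdodish.
Nasal assimilation: no change.

shepiwrebebipdodish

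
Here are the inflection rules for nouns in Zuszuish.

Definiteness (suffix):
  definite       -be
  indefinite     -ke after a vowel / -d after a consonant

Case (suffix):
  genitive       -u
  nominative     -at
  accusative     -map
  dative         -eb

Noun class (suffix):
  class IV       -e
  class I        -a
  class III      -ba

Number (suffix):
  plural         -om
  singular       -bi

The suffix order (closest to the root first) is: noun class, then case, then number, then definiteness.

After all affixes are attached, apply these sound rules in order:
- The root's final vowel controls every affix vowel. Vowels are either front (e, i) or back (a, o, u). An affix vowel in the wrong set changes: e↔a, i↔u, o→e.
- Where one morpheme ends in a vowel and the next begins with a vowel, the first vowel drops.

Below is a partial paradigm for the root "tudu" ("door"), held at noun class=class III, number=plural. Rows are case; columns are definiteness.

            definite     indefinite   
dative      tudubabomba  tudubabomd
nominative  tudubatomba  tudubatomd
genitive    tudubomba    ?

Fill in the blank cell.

tudubomd

Attach noun class class III -ba → tuduba.
Attach case genitive -u → tudubau.
Attach number plural -om → tudubauom.
Attach definiteness indefinite -d (after consonant 'm') → tudubauomd.
Vowel harmony: no change.
Apply vowel deletion: tudubauomd → tudubomd.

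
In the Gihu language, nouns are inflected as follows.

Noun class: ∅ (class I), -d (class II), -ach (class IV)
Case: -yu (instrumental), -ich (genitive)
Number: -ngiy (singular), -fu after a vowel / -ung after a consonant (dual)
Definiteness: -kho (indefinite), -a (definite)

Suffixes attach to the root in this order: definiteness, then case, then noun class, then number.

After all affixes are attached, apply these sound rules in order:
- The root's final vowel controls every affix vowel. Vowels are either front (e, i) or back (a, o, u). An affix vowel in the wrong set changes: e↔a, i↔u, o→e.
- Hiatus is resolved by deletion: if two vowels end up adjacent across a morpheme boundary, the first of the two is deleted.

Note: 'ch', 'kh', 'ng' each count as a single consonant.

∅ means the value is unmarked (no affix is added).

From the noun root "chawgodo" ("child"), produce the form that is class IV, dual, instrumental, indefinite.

chawgodokhoyachung

Attach definiteness indefinite -kho → chawgodokho.
Attach case instrumental -yu → chawgodokhoyu.
Attach noun class class IV -ach → chawgodokhoyuach.
Attach number dual -ung (after consonant 'ch') → chawgodokhoyuachung.
Vowel harmony: no change.
Apply vowel deletion: chawgodokhoyuachung → chawgodokhoyachung.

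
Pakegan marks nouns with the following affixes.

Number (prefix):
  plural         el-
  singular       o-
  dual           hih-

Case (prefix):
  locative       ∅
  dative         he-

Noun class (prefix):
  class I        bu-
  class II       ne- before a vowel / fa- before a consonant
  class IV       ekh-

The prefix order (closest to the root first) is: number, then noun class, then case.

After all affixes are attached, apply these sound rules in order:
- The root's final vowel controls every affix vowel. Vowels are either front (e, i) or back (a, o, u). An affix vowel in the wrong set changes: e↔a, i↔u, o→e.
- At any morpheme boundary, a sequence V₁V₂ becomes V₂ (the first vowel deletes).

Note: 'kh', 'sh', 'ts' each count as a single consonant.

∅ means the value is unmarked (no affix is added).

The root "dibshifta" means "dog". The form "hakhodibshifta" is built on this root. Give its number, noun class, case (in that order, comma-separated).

Segment: he-ekh-o-dibshifta.
number: o- → singular.
noun class: ekh- → class IV.
case: he- → dative.

singular, class IV, dative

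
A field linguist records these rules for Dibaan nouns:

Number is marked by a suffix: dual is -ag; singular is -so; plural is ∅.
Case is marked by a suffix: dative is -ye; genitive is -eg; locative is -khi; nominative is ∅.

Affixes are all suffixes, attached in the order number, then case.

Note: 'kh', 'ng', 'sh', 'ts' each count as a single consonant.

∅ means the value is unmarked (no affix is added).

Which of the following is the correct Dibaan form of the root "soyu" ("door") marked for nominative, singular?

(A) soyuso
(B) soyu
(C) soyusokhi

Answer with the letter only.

Attach number singular -so → soyuso.
case = nominative: zero marking, form stays soyuso.
So the correct form is soyuso, option (A).
(C) soyusokhi is wrong: it uses locative instead of nominative for case.
(B) soyu is wrong: it uses plural instead of singular for number.

A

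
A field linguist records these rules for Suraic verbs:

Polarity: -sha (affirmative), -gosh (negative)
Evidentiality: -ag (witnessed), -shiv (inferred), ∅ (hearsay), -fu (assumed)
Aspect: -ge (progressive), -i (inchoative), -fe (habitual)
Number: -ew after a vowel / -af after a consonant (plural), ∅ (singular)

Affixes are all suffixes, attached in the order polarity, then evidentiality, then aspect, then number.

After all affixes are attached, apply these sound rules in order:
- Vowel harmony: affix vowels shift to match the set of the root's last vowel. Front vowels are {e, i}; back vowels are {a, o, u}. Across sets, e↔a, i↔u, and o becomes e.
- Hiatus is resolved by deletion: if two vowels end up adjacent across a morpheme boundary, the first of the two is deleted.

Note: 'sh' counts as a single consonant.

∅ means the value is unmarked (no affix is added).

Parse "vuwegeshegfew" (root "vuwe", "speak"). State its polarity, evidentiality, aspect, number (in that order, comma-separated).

Segment: vuwe-gosh-ag-fe-ew.
polarity: -gosh → negative.
evidentiality: -ag → witnessed.
aspect: -fe → habitual.
number: -ew/af → plural.

negative, witnessed, habitual, plural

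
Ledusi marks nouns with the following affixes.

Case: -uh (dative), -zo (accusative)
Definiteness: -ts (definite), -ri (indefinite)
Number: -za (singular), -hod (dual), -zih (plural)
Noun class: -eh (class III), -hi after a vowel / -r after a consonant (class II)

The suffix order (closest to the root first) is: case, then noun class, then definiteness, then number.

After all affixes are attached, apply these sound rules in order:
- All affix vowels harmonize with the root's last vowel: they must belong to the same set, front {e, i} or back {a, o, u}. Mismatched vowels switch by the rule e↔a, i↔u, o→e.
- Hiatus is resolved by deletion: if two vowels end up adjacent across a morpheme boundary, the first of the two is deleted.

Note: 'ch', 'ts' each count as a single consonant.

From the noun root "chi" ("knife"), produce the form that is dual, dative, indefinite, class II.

Attach case dative -uh → chiuh.
Attach noun class class II -r (after consonant 'h') → chiuhr.
Attach definiteness indefinite -ri → chiuhrri.
Attach number dual -hod → chiuhrrihod.
Apply vowel harmony: chiuhrrihod → chiihrrihed.
Apply vowel deletion: chiihrrihed → chihrrihed.

chihrrihed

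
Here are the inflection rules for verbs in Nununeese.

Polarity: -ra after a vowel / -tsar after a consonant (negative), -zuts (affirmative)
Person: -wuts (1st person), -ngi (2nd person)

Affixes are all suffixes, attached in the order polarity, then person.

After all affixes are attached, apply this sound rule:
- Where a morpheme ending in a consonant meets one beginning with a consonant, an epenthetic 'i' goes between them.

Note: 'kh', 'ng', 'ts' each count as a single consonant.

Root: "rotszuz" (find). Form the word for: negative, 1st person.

rotszuzitsariwuts

Attach polarity negative -tsar (after consonant 'z') → rotszuztsar.
Attach person 1st person -wuts → rotszuztsarwuts.
Apply epenthesis: rotszuztsarwuts → rotszuzitsariwuts.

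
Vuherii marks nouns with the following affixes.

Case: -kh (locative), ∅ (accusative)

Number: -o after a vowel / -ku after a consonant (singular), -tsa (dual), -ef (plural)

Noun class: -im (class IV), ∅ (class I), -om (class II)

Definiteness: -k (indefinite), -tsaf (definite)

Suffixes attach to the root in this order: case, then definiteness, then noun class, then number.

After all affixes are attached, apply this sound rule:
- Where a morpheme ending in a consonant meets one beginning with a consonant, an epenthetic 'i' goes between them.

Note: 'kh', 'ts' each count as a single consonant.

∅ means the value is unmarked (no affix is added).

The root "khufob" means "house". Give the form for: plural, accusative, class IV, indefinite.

khufobikimef

case = accusative: zero marking, form stays khufob.
Attach definiteness indefinite -k → khufobk.
Attach noun class class IV -im → khufobkim.
Attach number plural -ef → khufobkimef.
Apply epenthesis: khufobkimef → khufobikimef.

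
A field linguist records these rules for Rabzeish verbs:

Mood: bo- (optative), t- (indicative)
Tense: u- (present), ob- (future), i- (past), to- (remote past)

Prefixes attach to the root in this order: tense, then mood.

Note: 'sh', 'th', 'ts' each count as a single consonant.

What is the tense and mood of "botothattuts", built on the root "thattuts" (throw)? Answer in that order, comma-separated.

remote past, optative

Segment: bo-to-thattuts.
tense: to- → remote past.
mood: bo- → optative.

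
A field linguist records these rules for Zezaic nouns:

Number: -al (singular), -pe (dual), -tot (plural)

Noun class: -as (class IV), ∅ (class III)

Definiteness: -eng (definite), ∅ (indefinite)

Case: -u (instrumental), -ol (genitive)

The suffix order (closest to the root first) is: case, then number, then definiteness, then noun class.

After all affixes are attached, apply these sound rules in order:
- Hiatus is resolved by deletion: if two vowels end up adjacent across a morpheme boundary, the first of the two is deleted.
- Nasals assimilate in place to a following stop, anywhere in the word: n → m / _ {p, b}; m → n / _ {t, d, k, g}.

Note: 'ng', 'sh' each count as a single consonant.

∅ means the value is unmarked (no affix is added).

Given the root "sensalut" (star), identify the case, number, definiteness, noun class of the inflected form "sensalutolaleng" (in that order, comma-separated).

Segment: sensalut-ol-al-eng.
case: -ol → genitive.
number: -al → singular.
definiteness: -eng → definite.
noun class: ∅ → class III.

genitive, singular, definite, class III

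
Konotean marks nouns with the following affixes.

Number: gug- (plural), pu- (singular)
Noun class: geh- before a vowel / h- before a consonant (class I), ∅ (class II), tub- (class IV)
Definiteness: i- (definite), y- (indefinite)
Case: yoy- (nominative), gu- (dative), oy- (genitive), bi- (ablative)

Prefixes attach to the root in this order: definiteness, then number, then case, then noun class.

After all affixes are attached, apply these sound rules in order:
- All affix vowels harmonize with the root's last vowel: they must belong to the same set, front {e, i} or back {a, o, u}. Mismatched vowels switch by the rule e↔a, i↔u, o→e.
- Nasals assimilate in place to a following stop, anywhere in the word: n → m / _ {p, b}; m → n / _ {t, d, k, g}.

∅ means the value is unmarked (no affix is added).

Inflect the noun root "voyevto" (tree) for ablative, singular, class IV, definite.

Attach definiteness definite i- → ivoyevto.
Attach number singular pu- → puivoyevto.
Attach case ablative bi- → bipuivoyevto.
Attach noun class class IV tub- → tubbipuivoyevto.
Apply vowel harmony: tubbipuivoyevto → tubbupuuvoyevto.
Nasal assimilation: no change.

tubbupuuvoyevto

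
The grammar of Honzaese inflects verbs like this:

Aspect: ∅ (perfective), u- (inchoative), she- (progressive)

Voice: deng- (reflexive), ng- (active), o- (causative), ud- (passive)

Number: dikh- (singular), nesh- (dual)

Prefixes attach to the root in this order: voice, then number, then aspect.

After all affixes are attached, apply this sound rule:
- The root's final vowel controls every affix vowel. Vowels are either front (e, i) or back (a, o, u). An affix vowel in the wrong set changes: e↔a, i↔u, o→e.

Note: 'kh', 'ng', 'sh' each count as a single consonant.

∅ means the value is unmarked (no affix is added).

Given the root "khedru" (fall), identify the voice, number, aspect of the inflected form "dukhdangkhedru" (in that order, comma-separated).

Segment: dikh-deng-khedru.
voice: deng- → reflexive.
number: dikh- → singular.
aspect: ∅ → perfective.

reflexive, singular, perfective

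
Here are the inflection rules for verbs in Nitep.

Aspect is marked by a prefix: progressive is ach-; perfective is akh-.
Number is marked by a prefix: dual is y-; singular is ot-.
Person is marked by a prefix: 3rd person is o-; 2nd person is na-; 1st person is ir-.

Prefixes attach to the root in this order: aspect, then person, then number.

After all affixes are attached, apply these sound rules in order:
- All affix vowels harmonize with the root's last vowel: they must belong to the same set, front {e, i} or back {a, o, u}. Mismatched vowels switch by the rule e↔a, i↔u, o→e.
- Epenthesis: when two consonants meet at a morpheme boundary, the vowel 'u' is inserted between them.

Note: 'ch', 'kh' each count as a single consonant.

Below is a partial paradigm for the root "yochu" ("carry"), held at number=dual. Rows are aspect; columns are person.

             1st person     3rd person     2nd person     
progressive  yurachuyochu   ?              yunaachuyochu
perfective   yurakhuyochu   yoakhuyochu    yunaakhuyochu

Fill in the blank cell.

yoachuyochu

Attach aspect progressive ach- → achyochu.
Attach person 3rd person o- → oachyochu.
Attach number dual y- → yoachyochu.
Vowel harmony: no change.
Apply epenthesis: yoachyochu → yoachuyochu.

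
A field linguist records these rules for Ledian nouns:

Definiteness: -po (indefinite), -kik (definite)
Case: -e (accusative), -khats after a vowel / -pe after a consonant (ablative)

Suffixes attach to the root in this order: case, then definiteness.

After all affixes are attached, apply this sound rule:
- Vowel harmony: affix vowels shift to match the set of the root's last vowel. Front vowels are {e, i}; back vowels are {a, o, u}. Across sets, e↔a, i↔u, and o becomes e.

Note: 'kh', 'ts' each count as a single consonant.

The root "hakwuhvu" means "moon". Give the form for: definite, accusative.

Attach case accusative -e → hakwuhvue.
Attach definiteness definite -kik → hakwuhvuekik.
Apply vowel harmony: hakwuhvuekik → hakwuhvuakuk.

hakwuhvuakuk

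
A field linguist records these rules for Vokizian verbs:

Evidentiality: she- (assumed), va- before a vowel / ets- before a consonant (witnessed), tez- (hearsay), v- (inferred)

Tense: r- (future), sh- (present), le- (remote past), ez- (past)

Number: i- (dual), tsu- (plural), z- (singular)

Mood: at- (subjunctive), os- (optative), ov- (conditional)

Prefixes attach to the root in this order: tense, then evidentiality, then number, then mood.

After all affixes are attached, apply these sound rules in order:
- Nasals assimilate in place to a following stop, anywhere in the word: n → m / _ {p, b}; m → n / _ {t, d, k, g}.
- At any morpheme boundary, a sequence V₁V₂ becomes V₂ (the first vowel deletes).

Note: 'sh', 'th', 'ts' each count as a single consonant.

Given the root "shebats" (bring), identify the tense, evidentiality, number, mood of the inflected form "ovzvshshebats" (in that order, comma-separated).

Segment: ov-z-v-sh-shebats.
tense: sh- → present.
evidentiality: v- → inferred.
number: z- → singular.
mood: ov- → conditional.

present, inferred, singular, conditional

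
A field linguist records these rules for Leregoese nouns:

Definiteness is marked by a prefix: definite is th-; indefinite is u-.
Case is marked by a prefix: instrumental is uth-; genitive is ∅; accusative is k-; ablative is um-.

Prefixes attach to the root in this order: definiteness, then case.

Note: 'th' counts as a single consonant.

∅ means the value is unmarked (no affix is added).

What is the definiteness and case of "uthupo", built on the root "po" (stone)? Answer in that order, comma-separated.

Segment: uth-u-po.
definiteness: u- → indefinite.
case: uth- → instrumental.

indefinite, instrumental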